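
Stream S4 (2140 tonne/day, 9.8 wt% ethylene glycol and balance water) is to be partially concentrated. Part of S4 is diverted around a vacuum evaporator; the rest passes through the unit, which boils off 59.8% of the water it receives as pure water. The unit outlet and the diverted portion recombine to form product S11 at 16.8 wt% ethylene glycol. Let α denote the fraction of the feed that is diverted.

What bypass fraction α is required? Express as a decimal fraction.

All 2140×0.098 = 209.72 tonne/day of ethylene glycol reaches S11, so S11 = 209.72/0.168 = 1248.3 tonne/day and vapour = 891.67 tonne/day.
The evaporator receives (1−α)·2140 of feed at 0.902 water and removes 0.598 of that water:
0.598×0.902×(1−α)×2140 = 891.67
(1−α) = 891.67/1154.3 = 0.7725;  α = 0.2275.

0.228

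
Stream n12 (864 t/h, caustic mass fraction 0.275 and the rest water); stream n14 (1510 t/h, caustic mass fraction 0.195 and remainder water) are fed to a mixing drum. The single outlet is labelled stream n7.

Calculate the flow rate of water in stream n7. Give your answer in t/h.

1842 t/h

water out = water in = 864×0.725 + 1510×0.805 = 1842 t/h.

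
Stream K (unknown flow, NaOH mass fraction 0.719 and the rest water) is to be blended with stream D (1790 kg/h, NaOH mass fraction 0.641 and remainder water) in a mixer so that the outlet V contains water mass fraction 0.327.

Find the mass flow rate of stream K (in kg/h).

1245 kg/h

Let K be the unknown flow. Total out = 1790 + K.
water balance: 642.61 + 0.281·K = 0.327·(1790 + K)
(0.281 − 0.327)·K = 0.327×1790 − 642.61 = -57.28
K = -57.28 / -0.046 = 1245.2 kg/h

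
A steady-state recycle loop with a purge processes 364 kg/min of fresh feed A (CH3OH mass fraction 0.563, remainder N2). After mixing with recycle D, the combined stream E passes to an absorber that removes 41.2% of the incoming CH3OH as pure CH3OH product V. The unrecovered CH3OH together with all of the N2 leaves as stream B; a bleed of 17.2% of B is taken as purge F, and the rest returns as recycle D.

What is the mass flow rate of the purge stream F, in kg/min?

199.5 kg/min

N2 enters only via A and leaves only via the purge: 364×0.437 = 0.172×(N2 in B), and the absorber passes all N2, so N2 in E = N2 in B = 924.81 kg/min.
CH3OH in E: m_A = 364×0.563 + (1−0.172)·(1−0.412)·m_A, so m_A = 204.93/0.5131 = 399.37 kg/min.
B = (1−0.412)×399.37 + 924.81 = 1159.6 kg/min.
Purge F = 0.172×1159.6 = 199.46 kg/min.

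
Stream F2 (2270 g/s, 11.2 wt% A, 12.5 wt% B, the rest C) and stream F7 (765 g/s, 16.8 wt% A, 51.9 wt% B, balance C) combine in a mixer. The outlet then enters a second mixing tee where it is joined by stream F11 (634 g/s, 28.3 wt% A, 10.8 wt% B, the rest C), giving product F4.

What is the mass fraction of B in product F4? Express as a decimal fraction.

0.204

Overall, product flow = 3669 g/s.
B in = 2270×0.125 + 765×0.519 + 634×0.108 = 749.26 g/s.
B fraction in F4 = 0.204.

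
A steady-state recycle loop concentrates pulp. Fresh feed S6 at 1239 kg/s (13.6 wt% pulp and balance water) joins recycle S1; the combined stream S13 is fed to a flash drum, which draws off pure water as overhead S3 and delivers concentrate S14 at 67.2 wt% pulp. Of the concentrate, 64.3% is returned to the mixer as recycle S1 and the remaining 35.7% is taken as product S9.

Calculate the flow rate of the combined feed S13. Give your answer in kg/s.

1691 kg/s

Overall pulp balance (none leaves overhead): pulp in fresh feed = pulp in product, i.e. 1239×0.136 = (1−0.643)·S14·0.672.
S14 = 168.5/(0.672×0.357) = 702.38 kg/s.
Recycle S1 = 0.643×702.38 = 451.63 kg/s.
Combined feed S13 = 1239 + 451.63 = 1690.6 kg/s.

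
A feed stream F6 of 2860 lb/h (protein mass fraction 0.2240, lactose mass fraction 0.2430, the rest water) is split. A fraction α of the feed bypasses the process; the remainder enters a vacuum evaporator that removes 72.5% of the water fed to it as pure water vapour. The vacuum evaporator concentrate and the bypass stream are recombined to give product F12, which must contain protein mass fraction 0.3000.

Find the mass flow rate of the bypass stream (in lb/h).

985 lb/h

All 2860×0.224 = 640.64 lb/h of protein reaches F12, so F12 = 640.64/0.300 = 2135.5 lb/h and vapour = 724.53 lb/h.
The evaporator receives (1−α)·2860 of feed at 0.533 water and removes 0.725 of that water:
0.725×0.533×(1−α)×2860 = 724.53
(1−α) = 724.53/1105.2 = 0.6556;  α = 0.3444.
Bypass flow = 0.3444×2860 = 985.04 lb/h.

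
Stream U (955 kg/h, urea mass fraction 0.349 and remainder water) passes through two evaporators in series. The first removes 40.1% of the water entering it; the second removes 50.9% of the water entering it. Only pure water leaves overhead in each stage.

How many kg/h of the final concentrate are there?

516.1 kg/h

water in feed = 955×0.651 = 621.71 kg/h.
After stage 1: water left = (1−0.401)×621.71 = 372.4; stream total = 705.7 kg/h.
After stage 2: water left = (1−0.509)×372.4 = 182.85; final concentrate = 516.14 kg/h.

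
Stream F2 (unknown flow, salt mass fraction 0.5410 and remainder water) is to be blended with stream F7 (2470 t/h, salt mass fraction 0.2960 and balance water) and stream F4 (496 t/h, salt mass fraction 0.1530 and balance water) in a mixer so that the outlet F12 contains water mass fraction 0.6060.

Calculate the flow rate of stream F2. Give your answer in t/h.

Let F2 be the unknown flow. Total out = 2966 + F2.
water balance: 2159 + 0.459·F2 = 0.606·(2966 + F2)
(0.459 − 0.606)·F2 = 0.606×2966 − 2159 = -361.6
F2 = -361.6 / -0.147 = 2459.8 t/h

2460 t/h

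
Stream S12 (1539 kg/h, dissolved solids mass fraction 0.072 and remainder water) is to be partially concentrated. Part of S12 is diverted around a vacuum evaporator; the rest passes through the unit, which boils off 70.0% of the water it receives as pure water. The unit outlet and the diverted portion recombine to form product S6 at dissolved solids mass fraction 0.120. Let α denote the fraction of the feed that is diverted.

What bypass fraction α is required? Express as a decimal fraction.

0.384

All 1539×0.072 = 110.81 kg/h of dissolved solids reaches S6, so S6 = 110.81/0.120 = 923.4 kg/h and vapour = 615.6 kg/h.
The evaporator receives (1−α)·1539 of feed at 0.928 water and removes 0.700 of that water:
0.700×0.928×(1−α)×1539 = 615.6
(1−α) = 615.6/999.73 = 0.6158;  α = 0.3842.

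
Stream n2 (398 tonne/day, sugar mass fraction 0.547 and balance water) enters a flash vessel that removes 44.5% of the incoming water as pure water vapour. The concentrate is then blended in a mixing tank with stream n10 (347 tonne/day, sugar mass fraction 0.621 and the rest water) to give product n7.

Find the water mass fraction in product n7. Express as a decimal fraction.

Vapour removed = 0.445×0.453×398 = 80.231 tonne/day; concentrate = 317.77 tonne/day.
water reaching the mixer = 100.06 (from concentrate) + 347×0.379 = 231.58 tonne/day.
Product flow = 317.77 + 347 = 664.77 tonne/day; water fraction = 0.348.

0.348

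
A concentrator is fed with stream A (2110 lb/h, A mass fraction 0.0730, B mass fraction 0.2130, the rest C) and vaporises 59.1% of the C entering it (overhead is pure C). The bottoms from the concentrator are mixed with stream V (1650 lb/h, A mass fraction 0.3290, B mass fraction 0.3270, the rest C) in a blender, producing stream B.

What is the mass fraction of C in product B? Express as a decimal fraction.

0.4125

Vapour removed = 0.591×0.714×2110 = 890.37 lb/h; concentrate = 1219.6 lb/h.
C reaching the mixer = 616.17 (from concentrate) + 1650×0.344 = 1183.8 lb/h.
Product flow = 1219.6 + 1650 = 2869.6 lb/h; C fraction = 0.4125.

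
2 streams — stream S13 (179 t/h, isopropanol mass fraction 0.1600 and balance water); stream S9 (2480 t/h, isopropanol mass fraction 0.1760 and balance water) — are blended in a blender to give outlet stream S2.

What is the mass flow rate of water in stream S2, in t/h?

water out = water in = 179×0.840 + 2480×0.824 = 2193.9 t/h.

2194 t/h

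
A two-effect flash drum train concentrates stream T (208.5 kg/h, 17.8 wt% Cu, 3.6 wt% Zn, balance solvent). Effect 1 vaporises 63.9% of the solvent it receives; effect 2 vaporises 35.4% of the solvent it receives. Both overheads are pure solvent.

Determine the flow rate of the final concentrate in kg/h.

82.84 kg/h

solvent in feed = 208.5×0.786 = 163.88 kg/h.
After stage 1: solvent left = (1−0.639)×163.88 = 59.161; stream total = 103.78 kg/h.
After stage 2: solvent left = (1−0.354)×59.161 = 38.218; final concentrate = 82.837 kg/h.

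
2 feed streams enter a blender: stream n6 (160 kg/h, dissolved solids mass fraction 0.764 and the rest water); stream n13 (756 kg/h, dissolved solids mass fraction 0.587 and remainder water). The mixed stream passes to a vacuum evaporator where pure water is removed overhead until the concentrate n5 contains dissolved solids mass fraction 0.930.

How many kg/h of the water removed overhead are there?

dissolved solids entering = 160×0.764 + 756×0.587 = 566.01 kg/h.
All dissolved solids reports to n5, so n5 = 566.01/0.930 = 608.62 kg/h.
Total feed = 916 kg/h; overhead = 916 − 608.62 = 307.38 kg/h.

307.4 kg/h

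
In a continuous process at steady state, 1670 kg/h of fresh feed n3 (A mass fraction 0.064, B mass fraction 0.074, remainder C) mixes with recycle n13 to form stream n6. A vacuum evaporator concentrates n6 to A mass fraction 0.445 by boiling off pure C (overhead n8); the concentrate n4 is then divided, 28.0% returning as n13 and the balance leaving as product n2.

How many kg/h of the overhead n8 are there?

1430 kg/h

Overall A balance (none leaves overhead): A in fresh feed = A in product, i.e. 1670×0.064 = (1−0.280)·n4·0.445.
n4 = 106.88/(0.445×0.720) = 333.58 kg/h.
Recycle n13 = 0.280×333.58 = 93.403 kg/h.
Combined feed n6 = 1670 + 93.403 = 1763.4 kg/h.
Overhead n8 = n6 − n4 = 1763.4 − 333.58 = 1429.8 kg/h.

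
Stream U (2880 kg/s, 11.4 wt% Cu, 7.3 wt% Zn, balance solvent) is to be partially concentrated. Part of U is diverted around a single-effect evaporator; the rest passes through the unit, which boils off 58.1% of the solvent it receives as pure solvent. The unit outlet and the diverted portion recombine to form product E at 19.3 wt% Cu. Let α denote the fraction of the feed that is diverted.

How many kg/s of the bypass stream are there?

All 2880×0.114 = 328.32 kg/s of Cu reaches E, so E = 328.32/0.193 = 1701.1 kg/s and vapour = 1178.9 kg/s.
The evaporator receives (1−α)·2880 of feed at 0.813 solvent and removes 0.581 of that solvent:
0.581×0.813×(1−α)×2880 = 1178.9
(1−α) = 1178.9/1360.4 = 0.8666;  α = 0.1334.
Bypass flow = 0.1334×2880 = 384.28 kg/s.

384.3 kg/s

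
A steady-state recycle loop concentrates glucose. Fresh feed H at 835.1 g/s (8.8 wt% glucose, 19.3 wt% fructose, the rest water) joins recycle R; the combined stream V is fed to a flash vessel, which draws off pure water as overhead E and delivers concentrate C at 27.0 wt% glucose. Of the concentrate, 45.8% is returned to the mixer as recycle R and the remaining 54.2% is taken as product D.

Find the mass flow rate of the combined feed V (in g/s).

Overall glucose balance (none leaves overhead): glucose in fresh feed = glucose in product, i.e. 835.1×0.088 = (1−0.458)·C·0.270.
C = 73.489/(0.270×0.542) = 502.18 g/s.
Recycle R = 0.458×502.18 = 230 g/s.
Combined feed V = 835.1 + 230 = 1065.1 g/s.

1065 g/s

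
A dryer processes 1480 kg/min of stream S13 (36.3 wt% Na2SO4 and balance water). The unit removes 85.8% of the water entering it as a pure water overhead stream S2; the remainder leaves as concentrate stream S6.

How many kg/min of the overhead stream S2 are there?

water entering = 1480×0.637 = 942.76 kg/min; overhead removed = 0.858×942.76 = 808.89 kg/min.

808.9 kg/min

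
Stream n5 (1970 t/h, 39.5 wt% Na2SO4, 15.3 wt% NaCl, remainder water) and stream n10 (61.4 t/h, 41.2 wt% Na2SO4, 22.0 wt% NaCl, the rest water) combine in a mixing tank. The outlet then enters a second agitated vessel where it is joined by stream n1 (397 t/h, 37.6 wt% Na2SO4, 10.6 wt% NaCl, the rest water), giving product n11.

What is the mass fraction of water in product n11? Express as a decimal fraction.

Overall, product flow = 2428.4 t/h.
water in = 1970×0.452 + 61.4×0.368 + 397×0.518 = 1118.7 t/h.
water fraction in n11 = 0.461.

0.461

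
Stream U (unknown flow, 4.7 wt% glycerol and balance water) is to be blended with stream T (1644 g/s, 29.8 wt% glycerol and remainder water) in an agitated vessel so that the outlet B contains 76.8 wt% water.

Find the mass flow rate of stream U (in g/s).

586.5 g/s

Let U be the unknown flow. Total out = 1644 + U.
water balance: 1154.1 + 0.953·U = 0.768·(1644 + U)
(0.953 − 0.768)·U = 0.768×1644 − 1154.1 = 108.5
U = 108.5 / 0.185 = 586.51 g/s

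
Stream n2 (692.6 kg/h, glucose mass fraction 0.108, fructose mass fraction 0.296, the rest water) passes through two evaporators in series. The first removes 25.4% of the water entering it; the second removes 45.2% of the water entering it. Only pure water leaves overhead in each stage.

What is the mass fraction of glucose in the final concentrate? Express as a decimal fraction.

water in feed = 692.6×0.596 = 412.79 kg/h.
After stage 1: water left = (1−0.254)×412.79 = 307.94; stream total = 587.75 kg/h.
After stage 2: water left = (1−0.452)×307.94 = 168.75; final concentrate = 448.56 kg/h.
glucose fraction = 74.801/448.56 = 0.167.

0.167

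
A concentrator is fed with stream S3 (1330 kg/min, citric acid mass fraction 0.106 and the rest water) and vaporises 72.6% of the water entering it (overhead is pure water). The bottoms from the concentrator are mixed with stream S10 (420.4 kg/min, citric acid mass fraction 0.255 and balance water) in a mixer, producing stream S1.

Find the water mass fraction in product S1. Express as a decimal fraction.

0.720

Vapour removed = 0.726×0.894×1330 = 863.23 kg/min; concentrate = 466.77 kg/min.
water reaching the mixer = 325.79 (from concentrate) + 420.4×0.745 = 638.99 kg/min.
Product flow = 466.77 + 420.4 = 887.17 kg/min; water fraction = 0.720.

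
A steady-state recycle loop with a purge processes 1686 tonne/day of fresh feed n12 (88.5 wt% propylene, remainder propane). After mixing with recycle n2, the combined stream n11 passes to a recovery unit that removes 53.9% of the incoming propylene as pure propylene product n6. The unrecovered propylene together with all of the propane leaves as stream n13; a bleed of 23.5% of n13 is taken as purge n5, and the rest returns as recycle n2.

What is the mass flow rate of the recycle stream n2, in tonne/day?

1444 tonne/day

propane enters only via n12 and leaves only via the purge: 1686×0.115 = 0.235×(propane in n13), and the recovery unit passes all propane, so propane in n11 = propane in n13 = 825.06 tonne/day.
propylene in n11: m_A = 1686×0.885 + (1−0.235)·(1−0.539)·m_A, so m_A = 1492.1/0.6473 = 2305 tonne/day.
n13 = (1−0.539)×2305 + 825.06 = 1887.7 tonne/day.
Recycle n2 = (1−0.235)×1887.7 = 1444.1 tonne/day.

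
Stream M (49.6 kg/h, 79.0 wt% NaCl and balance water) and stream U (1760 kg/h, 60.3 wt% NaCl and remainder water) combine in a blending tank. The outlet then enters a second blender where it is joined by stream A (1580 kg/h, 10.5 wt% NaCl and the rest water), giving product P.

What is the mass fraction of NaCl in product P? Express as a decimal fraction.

0.374

Overall, product flow = 3389.6 kg/h.
NaCl in = 49.6×0.790 + 1760×0.603 + 1580×0.105 = 1266.4 kg/h.
NaCl fraction in P = 0.374.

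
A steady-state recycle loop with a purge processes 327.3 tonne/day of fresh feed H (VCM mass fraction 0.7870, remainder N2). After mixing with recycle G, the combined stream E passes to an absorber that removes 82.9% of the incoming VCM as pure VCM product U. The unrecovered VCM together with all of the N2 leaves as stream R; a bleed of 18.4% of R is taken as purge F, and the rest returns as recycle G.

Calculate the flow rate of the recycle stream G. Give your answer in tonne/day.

N2 enters only via H and leaves only via the purge: 327.3×0.213 = 0.184×(N2 in R), and the absorber passes all N2, so N2 in E = N2 in R = 378.89 tonne/day.
VCM in E: m_A = 327.3×0.787 + (1−0.184)·(1−0.829)·m_A, so m_A = 257.59/0.8605 = 299.36 tonne/day.
R = (1−0.829)×299.36 + 378.89 = 430.08 tonne/day.
Recycle G = (1−0.184)×430.08 = 350.94 tonne/day.

350.9 tonne/day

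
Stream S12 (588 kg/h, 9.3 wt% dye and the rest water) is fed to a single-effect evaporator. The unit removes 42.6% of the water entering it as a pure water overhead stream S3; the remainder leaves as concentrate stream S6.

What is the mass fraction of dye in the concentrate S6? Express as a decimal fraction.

0.152

dye is not removed: 588×0.093 = 54.684 kg/h of dye enters S6.
water entering = 588×0.907 = 533.32 kg/h; overhead removed = 0.426×533.32 = 227.19 kg/h.
Concentrate = 588 − 227.19 = 360.81 kg/h.
Mass fraction = 54.684/360.81 = 0.152.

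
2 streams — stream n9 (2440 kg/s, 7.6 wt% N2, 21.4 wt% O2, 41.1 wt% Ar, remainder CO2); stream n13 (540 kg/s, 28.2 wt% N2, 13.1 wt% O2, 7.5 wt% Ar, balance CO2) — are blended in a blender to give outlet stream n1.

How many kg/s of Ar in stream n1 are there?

Ar out = Ar in = 2440×0.411 + 540×0.075 = 1043.3 kg/s.

1043 kg/s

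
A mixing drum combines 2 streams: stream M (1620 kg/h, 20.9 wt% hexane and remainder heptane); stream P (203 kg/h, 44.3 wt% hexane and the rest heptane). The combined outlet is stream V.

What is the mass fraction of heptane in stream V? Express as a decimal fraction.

Total flow out = 1620 + 203 = 1823 kg/h.
heptane in = 1620×0.791 + 203×0.557 = 1394.5 kg/h.
heptane mass fraction in V = 1394.5/1823 = 0.765.

0.765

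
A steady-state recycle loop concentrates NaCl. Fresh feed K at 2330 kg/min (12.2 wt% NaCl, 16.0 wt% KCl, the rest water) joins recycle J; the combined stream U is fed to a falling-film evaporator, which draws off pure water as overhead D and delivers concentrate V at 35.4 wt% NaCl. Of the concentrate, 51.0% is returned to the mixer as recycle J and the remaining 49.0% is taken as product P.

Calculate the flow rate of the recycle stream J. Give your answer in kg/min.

Overall NaCl balance (none leaves overhead): NaCl in fresh feed = NaCl in product, i.e. 2330×0.122 = (1−0.510)·V·0.354.
V = 284.26/(0.354×0.490) = 1638.8 kg/min.
Recycle J = 0.510×1638.8 = 835.77 kg/min.

835.8 kg/min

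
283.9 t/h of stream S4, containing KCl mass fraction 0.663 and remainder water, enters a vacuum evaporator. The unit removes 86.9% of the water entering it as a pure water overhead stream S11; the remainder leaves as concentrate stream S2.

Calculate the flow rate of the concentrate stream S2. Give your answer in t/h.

200.8 t/h

water entering = 283.9×0.337 = 95.674 t/h; overhead removed = 0.869×95.674 = 83.141 t/h.
Concentrate = 283.9 − 83.141 = 200.76 t/h.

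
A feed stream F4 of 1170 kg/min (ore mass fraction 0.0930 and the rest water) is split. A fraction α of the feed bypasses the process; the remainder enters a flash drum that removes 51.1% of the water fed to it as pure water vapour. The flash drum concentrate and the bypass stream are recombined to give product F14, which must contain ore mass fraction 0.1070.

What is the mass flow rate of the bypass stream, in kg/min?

839.7 kg/min

All 1170×0.093 = 108.81 kg/min of ore reaches F14, so F14 = 108.81/0.107 = 1016.9 kg/min and vapour = 153.08 kg/min.
The evaporator receives (1−α)·1170 of feed at 0.907 water and removes 0.511 of that water:
0.511×0.907×(1−α)×1170 = 153.08
(1−α) = 153.08/542.27 = 0.2823;  α = 0.7177.
Bypass flow = 0.7177×1170 = 839.71 kg/min.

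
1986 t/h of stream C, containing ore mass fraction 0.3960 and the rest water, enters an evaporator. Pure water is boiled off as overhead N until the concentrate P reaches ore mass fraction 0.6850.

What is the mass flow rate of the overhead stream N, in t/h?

837.9 t/h

ore is conserved: 1986×0.396 = 786.46 t/h all reports to the concentrate.
Concentrate = 786.46/(target fraction) = 1148.1 t/h.
Overhead = 1986 − 1148.1 = 837.89 t/h.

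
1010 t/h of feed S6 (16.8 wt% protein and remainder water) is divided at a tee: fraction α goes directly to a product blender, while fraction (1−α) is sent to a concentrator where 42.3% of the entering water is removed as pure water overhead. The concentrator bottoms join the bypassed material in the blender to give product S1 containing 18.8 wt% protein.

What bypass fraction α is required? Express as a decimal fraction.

All 1010×0.168 = 169.68 t/h of protein reaches S1, so S1 = 169.68/0.188 = 902.55 t/h and vapour = 107.45 t/h.
The evaporator receives (1−α)·1010 of feed at 0.832 water and removes 0.423 of that water:
0.423×0.832×(1−α)×1010 = 107.45
(1−α) = 107.45/355.46 = 0.3023;  α = 0.6977.

0.698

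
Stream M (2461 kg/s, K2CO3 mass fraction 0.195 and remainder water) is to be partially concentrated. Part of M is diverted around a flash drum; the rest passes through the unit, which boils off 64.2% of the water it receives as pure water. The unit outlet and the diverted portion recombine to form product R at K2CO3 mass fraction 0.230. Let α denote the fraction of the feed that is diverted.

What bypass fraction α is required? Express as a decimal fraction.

All 2461×0.195 = 479.9 kg/s of K2CO3 reaches R, so R = 479.9/0.230 = 2086.5 kg/s and vapour = 374.5 kg/s.
The evaporator receives (1−α)·2461 of feed at 0.805 water and removes 0.642 of that water:
0.642×0.805×(1−α)×2461 = 374.5
(1−α) = 374.5/1271.9 = 0.2944;  α = 0.7056.

0.706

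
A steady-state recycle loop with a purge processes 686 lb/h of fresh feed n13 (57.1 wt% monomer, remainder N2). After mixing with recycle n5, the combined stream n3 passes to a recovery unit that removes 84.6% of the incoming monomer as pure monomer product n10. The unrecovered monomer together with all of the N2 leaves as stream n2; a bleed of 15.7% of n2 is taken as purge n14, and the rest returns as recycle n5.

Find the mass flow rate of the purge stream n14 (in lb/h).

N2 enters only via n13 and leaves only via the purge: 686×0.429 = 0.157×(N2 in n2), and the recovery unit passes all N2, so N2 in n3 = N2 in n2 = 1874.5 lb/h.
monomer in n3: m_A = 686×0.571 + (1−0.157)·(1−0.846)·m_A, so m_A = 391.71/0.8702 = 450.14 lb/h.
n2 = (1−0.846)×450.14 + 1874.5 = 1943.8 lb/h.
Purge n14 = 0.157×1943.8 = 305.18 lb/h.

305.2 lb/h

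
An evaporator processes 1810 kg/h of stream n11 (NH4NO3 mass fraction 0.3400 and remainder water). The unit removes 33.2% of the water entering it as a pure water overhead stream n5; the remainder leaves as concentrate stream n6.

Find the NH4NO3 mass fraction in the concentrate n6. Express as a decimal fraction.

NH4NO3 is not removed: 1810×0.340 = 615.4 kg/h of NH4NO3 enters n6.
water entering = 1810×0.660 = 1194.6 kg/h; overhead removed = 0.332×1194.6 = 396.61 kg/h.
Concentrate = 1810 − 396.61 = 1413.4 kg/h.
Mass fraction = 615.4/1413.4 = 0.4354.

0.4354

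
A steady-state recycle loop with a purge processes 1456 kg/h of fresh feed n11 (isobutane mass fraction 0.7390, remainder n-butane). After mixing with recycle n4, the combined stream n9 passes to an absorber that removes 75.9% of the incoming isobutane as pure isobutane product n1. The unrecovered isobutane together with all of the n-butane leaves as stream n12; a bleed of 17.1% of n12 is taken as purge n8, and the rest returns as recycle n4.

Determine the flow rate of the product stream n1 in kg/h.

1021 kg/h

isobutane in n9: m_A = 1456×0.739 + (1−0.171)·(1−0.759)·m_A, so m_A = 1076/0.8002 = 1344.6 kg/h.
Product n1 = 0.759×1344.6 = 1020.6 kg/h.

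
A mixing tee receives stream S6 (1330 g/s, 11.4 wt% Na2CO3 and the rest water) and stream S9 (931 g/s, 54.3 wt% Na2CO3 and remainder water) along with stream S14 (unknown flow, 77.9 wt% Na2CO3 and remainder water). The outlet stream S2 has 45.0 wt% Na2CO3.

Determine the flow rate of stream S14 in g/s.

1095 g/s

Let S14 be the unknown flow. Total out = 2261 + S14.
Na2CO3 balance: 657.15 + 0.779·S14 = 0.450·(2261 + S14)
(0.779 − 0.450)·S14 = 0.450×2261 − 657.15 = 360.3
S14 = 360.3 / 0.329 = 1095.1 g/s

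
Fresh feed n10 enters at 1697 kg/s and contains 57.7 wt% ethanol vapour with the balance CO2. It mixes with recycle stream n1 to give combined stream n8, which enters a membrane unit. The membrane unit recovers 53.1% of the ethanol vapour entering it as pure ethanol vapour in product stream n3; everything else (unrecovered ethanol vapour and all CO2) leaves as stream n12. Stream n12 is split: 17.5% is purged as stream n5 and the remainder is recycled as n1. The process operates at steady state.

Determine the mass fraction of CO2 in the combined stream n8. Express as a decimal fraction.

CO2 enters only via n10 and leaves only via the purge: 1697×0.423 = 0.175×(CO2 in n12), and the membrane unit passes all CO2, so CO2 in n8 = CO2 in n12 = 4101.9 kg/s.
ethanol vapour in n8: m_A = 1697×0.577 + (1−0.175)·(1−0.531)·m_A, so m_A = 979.17/0.6131 = 1597.1 kg/s.
n8 = 1597.1 + 4101.9 = 5699 kg/s.
CO2 fraction in n8 = 4101.9/5699 = 0.7198.

0.7198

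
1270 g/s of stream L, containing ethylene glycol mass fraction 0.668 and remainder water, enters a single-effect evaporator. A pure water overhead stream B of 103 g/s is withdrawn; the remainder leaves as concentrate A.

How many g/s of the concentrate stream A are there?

Concentrate = 1270 − 103 = 1167 g/s.

1167 g/s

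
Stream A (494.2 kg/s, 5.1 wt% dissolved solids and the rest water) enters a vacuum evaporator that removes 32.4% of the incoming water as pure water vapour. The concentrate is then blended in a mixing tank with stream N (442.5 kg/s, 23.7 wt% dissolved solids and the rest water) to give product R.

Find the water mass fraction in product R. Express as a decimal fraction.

0.834

Vapour removed = 0.324×0.949×494.2 = 151.95 kg/s; concentrate = 342.25 kg/s.
water reaching the mixer = 317.04 (from concentrate) + 442.5×0.763 = 654.67 kg/s.
Product flow = 342.25 + 442.5 = 784.75 kg/s; water fraction = 0.834.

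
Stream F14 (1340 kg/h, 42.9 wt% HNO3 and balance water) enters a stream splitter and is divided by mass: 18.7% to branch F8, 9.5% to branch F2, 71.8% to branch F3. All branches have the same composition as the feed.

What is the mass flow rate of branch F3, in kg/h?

962.1 kg/h

Branch F3 flow = 0.718×1340 = 962.12 kg/h.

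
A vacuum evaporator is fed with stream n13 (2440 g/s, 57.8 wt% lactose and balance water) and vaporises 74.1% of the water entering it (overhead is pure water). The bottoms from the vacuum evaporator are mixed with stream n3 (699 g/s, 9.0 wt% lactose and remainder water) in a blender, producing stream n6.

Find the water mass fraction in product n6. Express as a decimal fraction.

0.380

Vapour removed = 0.741×0.422×2440 = 762.99 g/s; concentrate = 1677 g/s.
water reaching the mixer = 266.69 (from concentrate) + 699×0.910 = 902.78 g/s.
Product flow = 1677 + 699 = 2376 g/s; water fraction = 0.380.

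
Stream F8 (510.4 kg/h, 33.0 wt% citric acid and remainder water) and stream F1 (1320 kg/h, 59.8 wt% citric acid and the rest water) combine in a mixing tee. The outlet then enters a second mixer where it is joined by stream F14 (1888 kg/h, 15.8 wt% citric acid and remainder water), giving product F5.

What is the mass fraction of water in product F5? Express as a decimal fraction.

0.662

Overall, product flow = 3718.4 kg/h.
water in = 510.4×0.670 + 1320×0.402 + 1888×0.842 = 2462.3 kg/h.
water fraction in F5 = 0.662.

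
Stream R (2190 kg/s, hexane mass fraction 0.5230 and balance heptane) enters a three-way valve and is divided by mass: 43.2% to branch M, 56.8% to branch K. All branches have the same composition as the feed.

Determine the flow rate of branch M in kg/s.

946.1 kg/s

Branch M flow = 0.432×2190 = 946.08 kg/s.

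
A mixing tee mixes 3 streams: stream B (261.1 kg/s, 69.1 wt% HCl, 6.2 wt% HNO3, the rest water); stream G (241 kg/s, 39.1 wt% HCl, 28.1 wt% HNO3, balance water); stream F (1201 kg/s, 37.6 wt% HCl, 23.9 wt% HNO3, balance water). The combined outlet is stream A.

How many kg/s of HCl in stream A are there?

HCl out = HCl in = 261.1×0.691 + 241×0.391 + 1201×0.376 = 726.23 kg/s.

726.2 kg/s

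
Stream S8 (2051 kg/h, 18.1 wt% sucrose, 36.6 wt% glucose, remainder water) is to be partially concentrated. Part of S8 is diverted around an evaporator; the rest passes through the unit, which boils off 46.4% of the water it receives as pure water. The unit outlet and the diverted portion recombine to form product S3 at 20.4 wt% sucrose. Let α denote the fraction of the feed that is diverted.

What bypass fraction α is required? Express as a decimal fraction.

All 2051×0.181 = 371.23 kg/h of sucrose reaches S3, so S3 = 371.23/0.204 = 1819.8 kg/h and vapour = 231.24 kg/h.
The evaporator receives (1−α)·2051 of feed at 0.453 water and removes 0.464 of that water:
0.464×0.453×(1−α)×2051 = 231.24
(1−α) = 231.24/431.1 = 0.5364;  α = 0.4636.

0.464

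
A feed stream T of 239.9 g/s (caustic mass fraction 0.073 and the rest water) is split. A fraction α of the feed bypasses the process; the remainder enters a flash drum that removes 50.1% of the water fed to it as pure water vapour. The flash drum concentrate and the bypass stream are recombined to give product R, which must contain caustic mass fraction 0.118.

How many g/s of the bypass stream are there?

42.91 g/s

All 239.9×0.073 = 17.513 g/s of caustic reaches R, so R = 17.513/0.118 = 148.41 g/s and vapour = 91.487 g/s.
The evaporator receives (1−α)·239.9 of feed at 0.927 water and removes 0.501 of that water:
0.501×0.927×(1−α)×239.9 = 91.487
(1−α) = 91.487/111.42 = 0.8211;  α = 0.1789.
Bypass flow = 0.1789×239.9 = 42.91 g/s.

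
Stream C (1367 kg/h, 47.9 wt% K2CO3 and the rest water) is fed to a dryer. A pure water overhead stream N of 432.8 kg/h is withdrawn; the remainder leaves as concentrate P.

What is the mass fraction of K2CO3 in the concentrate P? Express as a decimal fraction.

K2CO3 is not removed: 1367×0.479 = 654.79 kg/h of K2CO3 enters P.
Concentrate = 1367 − 432.8 = 934.2 kg/h.
Mass fraction = 654.79/934.2 = 0.701.

0.701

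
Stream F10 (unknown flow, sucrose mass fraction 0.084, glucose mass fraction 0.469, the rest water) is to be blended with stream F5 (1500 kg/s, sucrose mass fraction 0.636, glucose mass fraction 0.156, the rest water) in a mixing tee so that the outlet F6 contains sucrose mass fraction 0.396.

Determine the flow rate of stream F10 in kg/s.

1154 kg/s

Let F10 be the unknown flow. Total out = 1500 + F10.
sucrose balance: 954 + 0.084·F10 = 0.396·(1500 + F10)
(0.084 − 0.396)·F10 = 0.396×1500 − 954 = -360
F10 = -360 / -0.312 = 1153.8 kg/s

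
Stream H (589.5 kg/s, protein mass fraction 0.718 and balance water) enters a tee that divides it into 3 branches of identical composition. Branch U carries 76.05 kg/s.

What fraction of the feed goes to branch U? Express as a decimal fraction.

Fraction to U = 76.05/589.5 = 0.1290.

0.129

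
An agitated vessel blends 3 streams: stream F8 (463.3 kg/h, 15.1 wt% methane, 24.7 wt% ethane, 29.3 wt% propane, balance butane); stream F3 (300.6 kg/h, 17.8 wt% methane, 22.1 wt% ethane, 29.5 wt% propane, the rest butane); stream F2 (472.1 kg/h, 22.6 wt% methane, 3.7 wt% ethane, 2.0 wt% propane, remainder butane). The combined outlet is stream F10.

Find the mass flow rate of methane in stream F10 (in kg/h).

230.2 kg/h

methane out = methane in = 463.3×0.151 + 300.6×0.178 + 472.1×0.226 = 230.16 kg/h.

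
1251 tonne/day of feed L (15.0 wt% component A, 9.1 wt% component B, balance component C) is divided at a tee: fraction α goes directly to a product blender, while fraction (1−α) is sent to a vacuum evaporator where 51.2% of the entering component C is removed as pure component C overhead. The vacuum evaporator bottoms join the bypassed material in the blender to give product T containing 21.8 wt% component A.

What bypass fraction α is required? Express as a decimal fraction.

0.197

All 1251×0.150 = 187.65 tonne/day of component A reaches T, so T = 187.65/0.218 = 860.78 tonne/day and vapour = 390.22 tonne/day.
The evaporator receives (1−α)·1251 of feed at 0.759 component C and removes 0.512 of that component C:
0.512×0.759×(1−α)×1251 = 390.22
(1−α) = 390.22/486.15 = 0.8027;  α = 0.1973.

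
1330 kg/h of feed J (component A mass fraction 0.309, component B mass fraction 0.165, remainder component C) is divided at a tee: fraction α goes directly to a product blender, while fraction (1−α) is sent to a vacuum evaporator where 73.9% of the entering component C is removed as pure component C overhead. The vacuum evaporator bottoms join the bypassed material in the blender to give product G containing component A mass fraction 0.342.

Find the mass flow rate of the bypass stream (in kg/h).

999.9 kg/h

All 1330×0.309 = 410.97 kg/h of component A reaches G, so G = 410.97/0.342 = 1201.7 kg/h and vapour = 128.33 kg/h.
The evaporator receives (1−α)·1330 of feed at 0.526 component C and removes 0.739 of that component C:
0.739×0.526×(1−α)×1330 = 128.33
(1−α) = 128.33/516.99 = 0.2482;  α = 0.7518.
Bypass flow = 0.7518×1330 = 999.85 kg/h.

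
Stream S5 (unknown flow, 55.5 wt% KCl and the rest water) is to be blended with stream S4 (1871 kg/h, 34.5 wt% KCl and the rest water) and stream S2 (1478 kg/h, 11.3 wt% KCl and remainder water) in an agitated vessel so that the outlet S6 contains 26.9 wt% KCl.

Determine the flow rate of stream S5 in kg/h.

309 kg/h

Let S5 be the unknown flow. Total out = 3349 + S5.
KCl balance: 812.51 + 0.555·S5 = 0.269·(3349 + S5)
(0.555 − 0.269)·S5 = 0.269×3349 − 812.51 = 88.372
S5 = 88.372 / 0.286 = 308.99 kg/h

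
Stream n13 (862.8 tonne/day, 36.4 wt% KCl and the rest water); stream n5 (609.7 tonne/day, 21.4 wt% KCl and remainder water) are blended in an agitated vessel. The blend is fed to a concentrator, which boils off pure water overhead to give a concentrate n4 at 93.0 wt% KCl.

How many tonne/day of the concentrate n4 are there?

478 tonne/day

KCl entering = 862.8×0.364 + 609.7×0.214 = 444.53 tonne/day.
All KCl reports to n4, so n4 = 444.53/0.930 = 477.99 tonne/day.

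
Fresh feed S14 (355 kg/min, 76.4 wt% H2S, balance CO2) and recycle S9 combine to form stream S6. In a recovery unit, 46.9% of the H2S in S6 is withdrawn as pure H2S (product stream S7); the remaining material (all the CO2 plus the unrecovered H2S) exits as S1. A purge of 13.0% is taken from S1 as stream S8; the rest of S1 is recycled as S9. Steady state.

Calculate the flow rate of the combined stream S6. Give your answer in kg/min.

CO2 enters only via S14 and leaves only via the purge: 355×0.236 = 0.130×(CO2 in S1), and the recovery unit passes all CO2, so CO2 in S6 = CO2 in S1 = 644.46 kg/min.
H2S in S6: m_A = 355×0.764 + (1−0.130)·(1−0.469)·m_A, so m_A = 271.22/0.5380 = 504.1 kg/min.
S6 = 504.1 + 644.46 = 1148.6 kg/min.

1149 kg/min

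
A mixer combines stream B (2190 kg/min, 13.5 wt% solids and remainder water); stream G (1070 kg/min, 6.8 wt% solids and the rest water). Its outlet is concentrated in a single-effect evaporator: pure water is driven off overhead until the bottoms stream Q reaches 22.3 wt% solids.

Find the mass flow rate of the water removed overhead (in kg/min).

1608 kg/min

solids entering = 2190×0.135 + 1070×0.068 = 368.41 kg/min.
All solids reports to Q, so Q = 368.41/0.223 = 1652.1 kg/min.
Total feed = 3260 kg/min; overhead = 3260 − 1652.1 = 1607.9 kg/min.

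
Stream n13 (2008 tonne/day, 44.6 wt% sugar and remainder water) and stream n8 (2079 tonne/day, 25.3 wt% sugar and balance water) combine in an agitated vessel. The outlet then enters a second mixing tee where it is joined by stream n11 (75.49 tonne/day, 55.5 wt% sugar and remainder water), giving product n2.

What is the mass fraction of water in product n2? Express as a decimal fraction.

Overall, product flow = 4162.5 tonne/day.
water in = 2008×0.554 + 2079×0.747 + 75.49×0.445 = 2699 tonne/day.
water fraction in n2 = 0.648.

0.648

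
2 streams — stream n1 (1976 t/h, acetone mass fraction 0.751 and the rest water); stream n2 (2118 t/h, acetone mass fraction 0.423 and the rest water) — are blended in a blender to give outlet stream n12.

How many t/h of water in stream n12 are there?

1714 t/h

water out = water in = 1976×0.249 + 2118×0.577 = 1714.1 t/h.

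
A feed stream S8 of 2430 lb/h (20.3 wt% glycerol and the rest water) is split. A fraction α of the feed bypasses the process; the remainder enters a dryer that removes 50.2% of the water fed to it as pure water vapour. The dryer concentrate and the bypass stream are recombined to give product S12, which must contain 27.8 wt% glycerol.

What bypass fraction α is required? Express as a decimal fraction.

All 2430×0.203 = 493.29 lb/h of glycerol reaches S12, so S12 = 493.29/0.278 = 1774.4 lb/h and vapour = 655.58 lb/h.
The evaporator receives (1−α)·2430 of feed at 0.797 water and removes 0.502 of that water:
0.502×0.797×(1−α)×2430 = 655.58
(1−α) = 655.58/972.23 = 0.6743;  α = 0.3257.

0.326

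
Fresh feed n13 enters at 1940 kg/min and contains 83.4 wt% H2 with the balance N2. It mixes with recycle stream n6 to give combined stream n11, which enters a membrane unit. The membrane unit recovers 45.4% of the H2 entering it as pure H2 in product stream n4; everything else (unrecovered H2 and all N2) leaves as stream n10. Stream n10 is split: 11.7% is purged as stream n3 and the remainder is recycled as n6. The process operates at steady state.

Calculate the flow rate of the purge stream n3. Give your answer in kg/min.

521.6 kg/min

N2 enters only via n13 and leaves only via the purge: 1940×0.166 = 0.117×(N2 in n10), and the membrane unit passes all N2, so N2 in n11 = N2 in n10 = 2752.5 kg/min.
H2 in n11: m_A = 1940×0.834 + (1−0.117)·(1−0.454)·m_A, so m_A = 1618/0.5179 = 3124.2 kg/min.
n10 = (1−0.454)×3124.2 + 2752.5 = 4458.3 kg/min.
Purge n3 = 0.117×4458.3 = 521.62 kg/min.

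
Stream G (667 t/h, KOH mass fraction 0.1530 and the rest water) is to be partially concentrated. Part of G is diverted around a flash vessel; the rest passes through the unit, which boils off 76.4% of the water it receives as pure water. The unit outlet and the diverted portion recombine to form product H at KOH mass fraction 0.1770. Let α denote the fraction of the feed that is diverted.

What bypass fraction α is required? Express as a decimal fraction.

All 667×0.153 = 102.05 t/h of KOH reaches H, so H = 102.05/0.177 = 576.56 t/h and vapour = 90.441 t/h.
The evaporator receives (1−α)·667 of feed at 0.847 water and removes 0.764 of that water:
0.764×0.847×(1−α)×667 = 90.441
(1−α) = 90.441/431.62 = 0.2095;  α = 0.7905.

0.790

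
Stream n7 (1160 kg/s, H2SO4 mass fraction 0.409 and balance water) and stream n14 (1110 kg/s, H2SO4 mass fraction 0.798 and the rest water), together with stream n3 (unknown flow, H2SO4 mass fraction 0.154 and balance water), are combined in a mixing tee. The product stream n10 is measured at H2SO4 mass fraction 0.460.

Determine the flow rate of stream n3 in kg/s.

Let n3 be the unknown flow. Total out = 2270 + n3.
H2SO4 balance: 1360.2 + 0.154·n3 = 0.460·(2270 + n3)
(0.154 − 0.460)·n3 = 0.460×2270 − 1360.2 = -316.02
n3 = -316.02 / -0.306 = 1032.7 kg/s

1033 kg/s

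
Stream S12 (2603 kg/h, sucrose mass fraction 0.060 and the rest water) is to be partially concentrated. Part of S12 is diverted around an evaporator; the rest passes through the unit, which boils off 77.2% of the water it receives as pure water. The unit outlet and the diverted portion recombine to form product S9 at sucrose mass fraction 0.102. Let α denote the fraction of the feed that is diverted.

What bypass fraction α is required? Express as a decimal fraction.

All 2603×0.060 = 156.18 kg/h of sucrose reaches S9, so S9 = 156.18/0.102 = 1531.2 kg/h and vapour = 1071.8 kg/h.
The evaporator receives (1−α)·2603 of feed at 0.940 water and removes 0.772 of that water:
0.772×0.940×(1−α)×2603 = 1071.8
(1−α) = 1071.8/1888.9 = 0.5674;  α = 0.4326.

0.433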